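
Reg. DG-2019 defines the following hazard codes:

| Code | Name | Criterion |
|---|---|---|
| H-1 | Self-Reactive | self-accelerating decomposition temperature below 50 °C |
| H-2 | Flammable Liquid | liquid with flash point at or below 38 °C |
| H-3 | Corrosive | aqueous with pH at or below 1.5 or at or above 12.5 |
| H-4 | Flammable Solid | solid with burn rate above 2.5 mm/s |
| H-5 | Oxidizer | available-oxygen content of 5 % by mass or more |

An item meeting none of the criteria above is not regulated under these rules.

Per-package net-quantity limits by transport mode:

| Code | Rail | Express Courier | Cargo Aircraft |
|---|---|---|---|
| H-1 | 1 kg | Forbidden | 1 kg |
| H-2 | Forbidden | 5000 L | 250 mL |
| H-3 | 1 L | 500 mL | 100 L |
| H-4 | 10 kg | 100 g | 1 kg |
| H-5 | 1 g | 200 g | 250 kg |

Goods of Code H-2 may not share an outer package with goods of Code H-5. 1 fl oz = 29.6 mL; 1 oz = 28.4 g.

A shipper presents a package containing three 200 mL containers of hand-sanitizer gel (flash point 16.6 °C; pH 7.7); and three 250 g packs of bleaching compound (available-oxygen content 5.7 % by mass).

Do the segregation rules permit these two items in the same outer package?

No

With flash point 16.6 °C (≤ 38 °C), the hand-sanitizer gel falls in Code H-2.
The bleaching compound has available-oxygen content 5.7 % by mass, which is ≥ 5 % by mass, so it is Code H-5 (Oxidizer).
Code H-2 and Code H-5 may not share an outer package.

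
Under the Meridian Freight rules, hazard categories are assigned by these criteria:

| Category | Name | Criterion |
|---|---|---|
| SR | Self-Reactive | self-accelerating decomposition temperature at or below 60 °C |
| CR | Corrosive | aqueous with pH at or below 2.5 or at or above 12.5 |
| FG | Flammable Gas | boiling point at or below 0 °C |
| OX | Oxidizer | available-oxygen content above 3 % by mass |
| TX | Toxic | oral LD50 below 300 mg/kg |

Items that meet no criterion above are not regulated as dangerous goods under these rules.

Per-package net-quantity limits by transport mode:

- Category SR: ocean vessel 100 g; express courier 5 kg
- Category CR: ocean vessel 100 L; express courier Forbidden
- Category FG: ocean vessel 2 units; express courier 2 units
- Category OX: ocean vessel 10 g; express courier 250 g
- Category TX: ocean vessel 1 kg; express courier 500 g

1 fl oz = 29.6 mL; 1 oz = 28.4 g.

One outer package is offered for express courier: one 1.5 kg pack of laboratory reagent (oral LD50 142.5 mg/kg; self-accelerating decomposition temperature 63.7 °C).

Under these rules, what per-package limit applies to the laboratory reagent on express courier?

Oral LD50 142.5 mg/kg meets the Category TX criterion (Toxic), so the laboratory reagent is Category TX.
The express courier limit for Category TX is 500 g.

500 g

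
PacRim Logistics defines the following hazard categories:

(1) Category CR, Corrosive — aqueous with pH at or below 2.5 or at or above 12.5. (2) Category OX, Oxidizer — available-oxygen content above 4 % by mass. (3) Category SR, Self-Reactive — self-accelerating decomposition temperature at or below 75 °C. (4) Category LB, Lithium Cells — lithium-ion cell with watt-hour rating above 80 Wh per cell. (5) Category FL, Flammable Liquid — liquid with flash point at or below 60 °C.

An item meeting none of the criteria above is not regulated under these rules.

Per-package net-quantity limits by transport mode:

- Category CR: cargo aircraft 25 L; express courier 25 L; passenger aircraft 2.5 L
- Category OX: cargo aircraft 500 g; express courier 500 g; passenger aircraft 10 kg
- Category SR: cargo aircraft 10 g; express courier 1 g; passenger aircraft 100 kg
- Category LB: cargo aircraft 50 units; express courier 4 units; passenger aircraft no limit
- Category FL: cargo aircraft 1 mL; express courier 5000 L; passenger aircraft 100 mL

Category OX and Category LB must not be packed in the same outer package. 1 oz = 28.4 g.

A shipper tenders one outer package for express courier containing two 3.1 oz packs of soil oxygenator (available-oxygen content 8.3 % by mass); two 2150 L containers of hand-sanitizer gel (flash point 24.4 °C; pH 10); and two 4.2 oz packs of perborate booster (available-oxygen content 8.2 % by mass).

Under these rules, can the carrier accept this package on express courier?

Yes

Soil oxygenator: available-oxygen content 8.3 % by mass > 4 % by mass → Category OX (Oxidizer).
Hand-sanitizer gel: flash point 24.4 °C ≤ 60 °C → Category FL (Flammable Liquid).
Available-oxygen content 8.2 % by mass meets the Category OX criterion (Oxidizer), so the perborate booster is Category OX.
Category OX net quantity: (two 3.1 oz packs = 176.08 g) + (two 4.2 oz packs = 238.56 g) = 414.64 g.
414.64 g is within the express courier limit of 500 g for Category OX.
Category FL quantity: two 2150 L containers = 4300 L.
4300 L is within the express courier limit of 5000 L for Category FL.
The segregation rule (Category OX with Category LB) does not apply to Category OX with Category FL.
Every hazard category is within its express courier limit and no segregation rule is violated.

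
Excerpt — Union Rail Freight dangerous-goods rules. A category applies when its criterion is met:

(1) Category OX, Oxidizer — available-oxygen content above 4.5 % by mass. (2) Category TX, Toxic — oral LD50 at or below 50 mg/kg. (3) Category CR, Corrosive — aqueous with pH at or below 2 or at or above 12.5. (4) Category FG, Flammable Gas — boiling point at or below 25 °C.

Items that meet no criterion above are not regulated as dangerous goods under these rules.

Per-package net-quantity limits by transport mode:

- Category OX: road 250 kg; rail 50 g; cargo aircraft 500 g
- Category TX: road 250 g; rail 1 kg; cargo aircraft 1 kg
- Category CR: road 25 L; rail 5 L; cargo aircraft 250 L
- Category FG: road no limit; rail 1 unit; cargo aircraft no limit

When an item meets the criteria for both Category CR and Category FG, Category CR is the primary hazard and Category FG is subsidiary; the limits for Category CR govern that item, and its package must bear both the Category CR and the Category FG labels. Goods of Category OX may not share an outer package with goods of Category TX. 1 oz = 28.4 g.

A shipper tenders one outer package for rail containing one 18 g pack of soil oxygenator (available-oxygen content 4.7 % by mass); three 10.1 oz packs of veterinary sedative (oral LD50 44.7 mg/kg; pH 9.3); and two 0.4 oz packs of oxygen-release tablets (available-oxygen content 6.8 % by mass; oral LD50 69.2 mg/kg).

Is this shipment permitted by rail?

Soil oxygenator: available-oxygen content 4.7 % by mass > 4.5 % by mass → Category OX (Oxidizer).
The veterinary sedative has oral LD50 44.7 mg/kg, which is ≤ 50 mg/kg, so it is Category TX (Toxic).
The oxygen-release tablets have available-oxygen content 6.8 % by mass, which is > 4.5 % by mass, so they are Category OX (Oxidizer).
Category OX net quantity: 18 g + (two 0.4 oz packs = 22.72 g) = 40.72 g.
That is within the Category OX rail limit of 50 g.
Category TX quantity: three 10.1 oz packs = 860.52 g.
That is within the Category TX rail limit of 1 kg.
Category OX and Category TX may not share an outer package.

No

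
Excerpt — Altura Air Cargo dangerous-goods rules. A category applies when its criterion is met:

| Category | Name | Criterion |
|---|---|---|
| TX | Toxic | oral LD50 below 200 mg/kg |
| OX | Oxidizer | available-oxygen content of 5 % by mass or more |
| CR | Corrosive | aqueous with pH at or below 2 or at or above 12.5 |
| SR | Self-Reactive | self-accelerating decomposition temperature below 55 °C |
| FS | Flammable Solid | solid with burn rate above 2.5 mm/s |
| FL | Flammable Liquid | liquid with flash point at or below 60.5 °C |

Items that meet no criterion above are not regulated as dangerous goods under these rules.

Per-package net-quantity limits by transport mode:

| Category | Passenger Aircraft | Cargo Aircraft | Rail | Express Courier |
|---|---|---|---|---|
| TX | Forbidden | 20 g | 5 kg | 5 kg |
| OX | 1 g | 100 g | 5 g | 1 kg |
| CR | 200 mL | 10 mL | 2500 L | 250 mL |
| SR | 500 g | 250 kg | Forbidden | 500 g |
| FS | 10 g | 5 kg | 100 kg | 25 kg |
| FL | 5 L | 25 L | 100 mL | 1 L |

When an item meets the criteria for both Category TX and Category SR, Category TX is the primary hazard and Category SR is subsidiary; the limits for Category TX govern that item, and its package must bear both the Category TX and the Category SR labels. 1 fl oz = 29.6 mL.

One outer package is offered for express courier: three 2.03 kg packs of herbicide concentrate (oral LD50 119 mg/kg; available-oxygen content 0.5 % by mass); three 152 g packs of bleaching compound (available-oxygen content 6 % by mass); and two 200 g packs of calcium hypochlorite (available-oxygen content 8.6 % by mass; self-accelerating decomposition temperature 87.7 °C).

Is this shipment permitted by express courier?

No

Herbicide concentrate: oral LD50 119 mg/kg < 200 mg/kg → Category TX (Toxic).
With available-oxygen content 6 % by mass (≥ 5 % by mass), the bleaching compound falls in Category OX.
Available-oxygen content 8.6 % by mass meets the Category OX criterion (Oxidizer), so the calcium hypochlorite is Category OX.
Category OX net quantity: (three 152 g packs = 456 g) + (two 200 g packs = 400 g) = 856 g.
That is within the Category OX express courier limit of 1 kg.
Category TX quantity: three 2.03 kg packs = 6.09 kg.
6.09 kg > 5 kg (express courier limit, Category TX) — over the limit.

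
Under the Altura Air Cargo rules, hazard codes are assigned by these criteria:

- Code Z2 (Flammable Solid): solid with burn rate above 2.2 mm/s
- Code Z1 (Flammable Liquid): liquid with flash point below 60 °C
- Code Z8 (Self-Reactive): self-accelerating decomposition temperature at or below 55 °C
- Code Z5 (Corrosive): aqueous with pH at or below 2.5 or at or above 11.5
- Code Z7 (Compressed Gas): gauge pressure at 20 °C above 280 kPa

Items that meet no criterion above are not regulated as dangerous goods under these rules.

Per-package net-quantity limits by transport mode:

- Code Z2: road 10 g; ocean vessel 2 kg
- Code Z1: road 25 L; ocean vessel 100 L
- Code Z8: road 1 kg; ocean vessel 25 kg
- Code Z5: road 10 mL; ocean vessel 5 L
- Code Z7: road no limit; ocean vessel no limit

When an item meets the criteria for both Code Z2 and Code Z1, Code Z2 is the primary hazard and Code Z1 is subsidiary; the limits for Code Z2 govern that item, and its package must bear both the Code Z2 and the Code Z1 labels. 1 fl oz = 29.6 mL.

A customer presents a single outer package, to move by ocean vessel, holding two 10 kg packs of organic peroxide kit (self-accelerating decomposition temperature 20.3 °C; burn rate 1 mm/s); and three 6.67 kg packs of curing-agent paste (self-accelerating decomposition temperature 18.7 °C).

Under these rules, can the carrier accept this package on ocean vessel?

No

With self-accelerating decomposition temperature 20.3 °C (≤ 55 °C), the organic peroxide kit falls in Code Z8.
Self-accelerating decomposition temperature 18.7 °C meets the Code Z8 criterion (Self-Reactive), so the curing-agent paste is Code Z8.
Code Z8 net quantity: (two 10 kg packs = 20 kg) + (three 6.67 kg packs = 20.01 kg) = 40.01 kg.
40.01 kg > 25 kg (ocean vessel limit, Code Z8) — over the limit.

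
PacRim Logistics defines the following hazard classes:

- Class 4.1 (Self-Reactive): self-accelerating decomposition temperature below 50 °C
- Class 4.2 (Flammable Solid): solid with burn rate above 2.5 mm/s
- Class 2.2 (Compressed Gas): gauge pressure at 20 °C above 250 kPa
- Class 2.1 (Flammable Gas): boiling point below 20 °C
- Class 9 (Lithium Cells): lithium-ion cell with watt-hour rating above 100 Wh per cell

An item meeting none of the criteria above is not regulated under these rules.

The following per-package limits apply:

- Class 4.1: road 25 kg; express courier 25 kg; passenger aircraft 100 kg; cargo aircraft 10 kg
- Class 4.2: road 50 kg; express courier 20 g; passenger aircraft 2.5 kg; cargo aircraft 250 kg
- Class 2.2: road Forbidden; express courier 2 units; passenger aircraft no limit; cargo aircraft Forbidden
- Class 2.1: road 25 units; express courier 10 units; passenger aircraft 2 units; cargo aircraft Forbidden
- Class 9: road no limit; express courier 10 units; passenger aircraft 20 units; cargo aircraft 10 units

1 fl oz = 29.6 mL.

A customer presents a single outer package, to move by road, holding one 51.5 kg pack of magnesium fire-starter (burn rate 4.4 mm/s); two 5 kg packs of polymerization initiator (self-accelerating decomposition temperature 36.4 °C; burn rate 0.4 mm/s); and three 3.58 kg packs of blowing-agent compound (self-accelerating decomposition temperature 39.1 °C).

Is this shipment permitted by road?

No

The magnesium fire-starter has burn rate 4.4 mm/s, which is > 2.5 mm/s, so it is Class 4.2 (Flammable Solid).
The polymerization initiator has self-accelerating decomposition temperature 36.4 °C, which is < 50 °C, so it is Class 4.1 (Self-Reactive).
Self-accelerating decomposition temperature 39.1 °C meets the Class 4.1 criterion (Self-Reactive), so the blowing-agent compound is Class 4.1.
Class 4.2 quantity: 51.5 kg.
That exceeds the Class 4.2 road limit of 50 kg.
Total Class 4.1: (two 5 kg packs = 10 kg) + (three 3.58 kg packs = 10.74 kg) = 20.74 kg.
20.74 kg ≤ 25 kg (road limit, Class 4.1) — within limit.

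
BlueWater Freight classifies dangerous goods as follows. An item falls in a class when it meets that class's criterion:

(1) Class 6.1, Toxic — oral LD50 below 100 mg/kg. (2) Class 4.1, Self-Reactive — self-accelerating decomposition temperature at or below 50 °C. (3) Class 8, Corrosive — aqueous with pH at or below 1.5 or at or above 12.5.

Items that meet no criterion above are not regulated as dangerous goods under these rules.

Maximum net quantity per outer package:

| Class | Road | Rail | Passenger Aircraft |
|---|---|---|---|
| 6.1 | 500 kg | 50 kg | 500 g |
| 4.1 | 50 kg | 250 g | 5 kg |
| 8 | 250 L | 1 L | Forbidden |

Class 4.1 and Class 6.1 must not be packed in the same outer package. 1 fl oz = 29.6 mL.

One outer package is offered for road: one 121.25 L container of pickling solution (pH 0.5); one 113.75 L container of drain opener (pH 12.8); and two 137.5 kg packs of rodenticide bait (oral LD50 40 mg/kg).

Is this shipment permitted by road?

Yes

With pH 0.5 (≤ 1.5), the pickling solution falls in Class 8.
With pH 12.8 (≥ 12.5), the drain opener falls in Class 8.
Oral LD50 40 mg/kg meets the Class 6.1 criterion (Toxic), so the rodenticide bait is Class 6.1.
Total Class 8: 121.25 L + 113.75 L = 235 L.
That is within the Class 8 road limit of 250 L.
Class 6.1 quantity: two 137.5 kg packs = 275 kg.
275 kg is within the road limit of 500 kg for Class 6.1.
The segregation rule (Class 4.1 with Class 6.1) does not apply to Class 8 with Class 6.1.
Every hazard class is within its road limit and no segregation rule is violated.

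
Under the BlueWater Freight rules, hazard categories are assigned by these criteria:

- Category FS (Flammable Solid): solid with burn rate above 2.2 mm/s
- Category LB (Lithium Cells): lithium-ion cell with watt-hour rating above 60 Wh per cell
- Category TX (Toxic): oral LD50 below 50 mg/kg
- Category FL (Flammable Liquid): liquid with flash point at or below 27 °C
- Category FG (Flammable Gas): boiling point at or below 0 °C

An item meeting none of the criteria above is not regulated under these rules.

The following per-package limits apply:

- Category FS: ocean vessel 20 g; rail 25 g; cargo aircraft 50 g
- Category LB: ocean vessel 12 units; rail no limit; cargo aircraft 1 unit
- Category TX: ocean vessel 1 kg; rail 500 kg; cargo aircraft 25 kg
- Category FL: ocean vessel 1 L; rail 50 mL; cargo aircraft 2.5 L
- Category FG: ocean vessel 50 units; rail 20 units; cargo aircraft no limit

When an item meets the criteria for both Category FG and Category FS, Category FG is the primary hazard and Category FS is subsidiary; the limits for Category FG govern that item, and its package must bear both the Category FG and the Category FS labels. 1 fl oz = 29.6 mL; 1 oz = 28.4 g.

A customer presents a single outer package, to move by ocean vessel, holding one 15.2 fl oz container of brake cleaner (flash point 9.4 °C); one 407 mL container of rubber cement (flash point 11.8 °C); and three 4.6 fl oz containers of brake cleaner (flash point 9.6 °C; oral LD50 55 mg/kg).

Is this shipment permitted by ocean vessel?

No

With flash point 9.4 °C (≤ 27 °C), the brake cleaner falls in Category FL.
The rubber cement has flash point 11.8 °C, which is ≤ 27 °C, so it is Category FL (Flammable Liquid).
The brake cleaner has flash point 9.6 °C, which is ≤ 27 °C, so it is Category FL (Flammable Liquid).
Total Category FL: (one 15.2 fl oz container = 449.92 mL) + 407 mL + (three 4.6 fl oz containers = 408.48 mL) = 1265.4 mL.
That exceeds the Category FL ocean vessel limit of 1 L.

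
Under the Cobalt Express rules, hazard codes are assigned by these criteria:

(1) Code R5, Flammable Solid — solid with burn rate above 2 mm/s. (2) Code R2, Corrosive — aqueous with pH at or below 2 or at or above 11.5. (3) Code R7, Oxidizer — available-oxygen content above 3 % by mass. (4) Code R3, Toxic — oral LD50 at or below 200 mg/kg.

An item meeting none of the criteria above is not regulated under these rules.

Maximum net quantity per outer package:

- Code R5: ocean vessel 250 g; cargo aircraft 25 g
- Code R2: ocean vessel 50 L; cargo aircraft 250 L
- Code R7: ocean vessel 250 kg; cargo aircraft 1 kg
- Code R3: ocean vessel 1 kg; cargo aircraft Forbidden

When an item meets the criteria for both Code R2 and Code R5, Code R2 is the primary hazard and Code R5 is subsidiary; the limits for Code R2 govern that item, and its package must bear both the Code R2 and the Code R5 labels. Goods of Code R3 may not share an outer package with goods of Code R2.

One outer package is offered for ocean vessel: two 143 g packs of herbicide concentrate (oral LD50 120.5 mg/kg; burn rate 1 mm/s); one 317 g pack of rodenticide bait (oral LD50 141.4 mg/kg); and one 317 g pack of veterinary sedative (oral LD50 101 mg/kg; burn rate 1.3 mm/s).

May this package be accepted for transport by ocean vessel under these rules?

Yes

With oral LD50 120.5 mg/kg (≤ 200 mg/kg), the herbicide concentrate falls in Code R3.
The rodenticide bait has oral LD50 141.4 mg/kg, which is ≤ 200 mg/kg, so it is Code R3 (Toxic).
Veterinary sedative: oral LD50 101 mg/kg ≤ 200 mg/kg → Code R3 (Toxic).
Total Code R3: (two 143 g packs = 286 g) + 317 g + 317 g = 920 g.
920 g is within the ocean vessel limit of 1 kg for Code R3.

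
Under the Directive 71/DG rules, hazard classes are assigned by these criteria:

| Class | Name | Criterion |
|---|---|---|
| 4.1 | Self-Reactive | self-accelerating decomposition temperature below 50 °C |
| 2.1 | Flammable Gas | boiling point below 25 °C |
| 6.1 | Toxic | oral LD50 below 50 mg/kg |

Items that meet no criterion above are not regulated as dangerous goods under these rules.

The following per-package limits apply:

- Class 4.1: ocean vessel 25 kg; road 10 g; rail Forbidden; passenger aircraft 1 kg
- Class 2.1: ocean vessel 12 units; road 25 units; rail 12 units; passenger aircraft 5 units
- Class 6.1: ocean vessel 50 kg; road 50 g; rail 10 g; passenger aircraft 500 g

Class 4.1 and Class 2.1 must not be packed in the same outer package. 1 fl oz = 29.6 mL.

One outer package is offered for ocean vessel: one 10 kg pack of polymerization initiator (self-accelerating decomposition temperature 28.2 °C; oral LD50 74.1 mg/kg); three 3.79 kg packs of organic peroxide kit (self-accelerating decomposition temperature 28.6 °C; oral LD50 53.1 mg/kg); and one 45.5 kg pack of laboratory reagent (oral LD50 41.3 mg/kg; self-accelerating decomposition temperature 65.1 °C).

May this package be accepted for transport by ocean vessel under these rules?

Self-accelerating decomposition temperature 28.2 °C meets the Class 4.1 criterion (Self-Reactive), so the polymerization initiator is Class 4.1.
Organic peroxide kit: self-accelerating decomposition temperature 28.6 °C < 50 °C → Class 4.1 (Self-Reactive).
Oral LD50 41.3 mg/kg meets the Class 6.1 criterion (Toxic), so the laboratory reagent is Class 6.1.
Total Class 4.1: 10 kg + (three 3.79 kg packs = 11.37 kg) = 21.37 kg.
21.37 kg ≤ 25 kg (ocean vessel limit, Class 4.1) — within limit.
Class 6.1 quantity: 45.5 kg.
That is within the Class 6.1 ocean vessel limit of 50 kg.
The segregation rule (Class 4.1 with Class 2.1) does not apply to Class 4.1 with Class 6.1.
Every hazard class is within its ocean vessel limit and no segregation rule is violated.

Yes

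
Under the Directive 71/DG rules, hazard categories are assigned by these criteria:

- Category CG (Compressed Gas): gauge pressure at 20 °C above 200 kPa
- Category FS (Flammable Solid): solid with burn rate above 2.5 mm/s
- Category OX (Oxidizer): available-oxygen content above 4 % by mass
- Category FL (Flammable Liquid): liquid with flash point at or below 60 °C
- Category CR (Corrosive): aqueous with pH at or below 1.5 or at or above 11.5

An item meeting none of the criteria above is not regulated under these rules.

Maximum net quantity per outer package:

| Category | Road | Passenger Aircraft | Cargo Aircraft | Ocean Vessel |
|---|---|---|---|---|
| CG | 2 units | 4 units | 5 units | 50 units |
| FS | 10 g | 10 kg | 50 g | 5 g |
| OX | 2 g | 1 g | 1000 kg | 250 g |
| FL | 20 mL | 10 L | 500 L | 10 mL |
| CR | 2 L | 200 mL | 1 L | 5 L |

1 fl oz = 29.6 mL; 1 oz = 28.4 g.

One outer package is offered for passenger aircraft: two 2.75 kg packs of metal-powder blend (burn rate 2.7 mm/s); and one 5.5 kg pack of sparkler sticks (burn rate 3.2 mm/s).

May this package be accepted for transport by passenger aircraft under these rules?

No

With burn rate 2.7 mm/s (> 2.5 mm/s), the metal-powder blend falls in Category FS.
Burn rate 3.2 mm/s meets the Category FS criterion (Flammable Solid), so the sparkler sticks are Category FS.
Total Category FS: (two 2.75 kg packs = 5.5 kg) + 5.5 kg = 11 kg.
That exceeds the Category FS passenger aircraft limit of 10 kg.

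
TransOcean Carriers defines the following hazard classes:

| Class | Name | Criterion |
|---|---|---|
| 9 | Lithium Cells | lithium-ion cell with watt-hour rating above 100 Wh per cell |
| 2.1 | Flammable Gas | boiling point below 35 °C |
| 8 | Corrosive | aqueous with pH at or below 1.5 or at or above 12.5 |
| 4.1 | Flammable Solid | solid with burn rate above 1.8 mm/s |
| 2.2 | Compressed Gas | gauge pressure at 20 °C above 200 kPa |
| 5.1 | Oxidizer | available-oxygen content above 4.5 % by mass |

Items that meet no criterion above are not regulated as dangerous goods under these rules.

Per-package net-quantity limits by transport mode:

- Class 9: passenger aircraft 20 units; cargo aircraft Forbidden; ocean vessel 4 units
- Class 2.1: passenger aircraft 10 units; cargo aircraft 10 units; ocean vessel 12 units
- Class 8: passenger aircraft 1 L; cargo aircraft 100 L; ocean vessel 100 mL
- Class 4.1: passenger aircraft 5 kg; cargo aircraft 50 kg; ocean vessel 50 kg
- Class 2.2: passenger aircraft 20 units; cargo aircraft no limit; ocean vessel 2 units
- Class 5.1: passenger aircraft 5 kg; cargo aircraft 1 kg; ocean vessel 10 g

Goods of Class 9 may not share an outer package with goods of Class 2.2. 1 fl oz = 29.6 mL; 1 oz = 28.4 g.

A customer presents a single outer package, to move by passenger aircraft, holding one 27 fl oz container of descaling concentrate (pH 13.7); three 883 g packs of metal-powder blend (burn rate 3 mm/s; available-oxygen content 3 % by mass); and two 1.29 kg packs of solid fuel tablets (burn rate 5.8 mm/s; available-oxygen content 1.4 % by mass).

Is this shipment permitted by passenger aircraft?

With pH 13.7 (≥ 12.5), the descaling concentrate falls in Class 8.
With burn rate 3 mm/s (> 1.8 mm/s), the metal-powder blend falls in Class 4.1.
Burn rate 5.8 mm/s meets the Class 4.1 criterion (Flammable Solid), so the solid fuel tablets are Class 4.1.
Class 4.1 net quantity: (three 883 g packs = 2.649 kg) + (two 1.29 kg packs = 2.58 kg) = 5.229 kg.
5.229 kg exceeds the passenger aircraft limit of 5 kg for Class 4.1.
Class 8 quantity: one 27 fl oz container = 799.2 mL.
799.2 mL ≤ 1 L (passenger aircraft limit, Class 8) — within limit.
The segregation rule (Class 9 with Class 2.2) does not apply to Class 4.1 with Class 8.

No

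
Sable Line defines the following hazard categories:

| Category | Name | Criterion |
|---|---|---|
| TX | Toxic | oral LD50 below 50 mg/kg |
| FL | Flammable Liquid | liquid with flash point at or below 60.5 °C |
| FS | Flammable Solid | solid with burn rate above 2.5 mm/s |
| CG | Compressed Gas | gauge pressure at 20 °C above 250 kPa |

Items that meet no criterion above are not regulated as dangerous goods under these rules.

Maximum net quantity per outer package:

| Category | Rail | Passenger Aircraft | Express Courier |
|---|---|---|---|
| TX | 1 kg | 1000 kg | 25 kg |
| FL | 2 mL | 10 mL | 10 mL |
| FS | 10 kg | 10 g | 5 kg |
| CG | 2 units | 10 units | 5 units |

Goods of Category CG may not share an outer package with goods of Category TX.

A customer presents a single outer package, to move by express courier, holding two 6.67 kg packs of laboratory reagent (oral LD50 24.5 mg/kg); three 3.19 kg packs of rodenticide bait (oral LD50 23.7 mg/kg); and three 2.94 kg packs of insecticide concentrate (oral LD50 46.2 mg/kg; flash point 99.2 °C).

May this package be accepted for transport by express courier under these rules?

The laboratory reagent has oral LD50 24.5 mg/kg, which is < 50 mg/kg, so it is Category TX (Toxic).
The rodenticide bait has oral LD50 23.7 mg/kg, which is < 50 mg/kg, so it is Category TX (Toxic).
Insecticide concentrate: oral LD50 46.2 mg/kg < 50 mg/kg → Category TX (Toxic).
Category TX net quantity: (two 6.67 kg packs = 13.34 kg) + (three 3.19 kg packs = 9.57 kg) + (three 2.94 kg packs = 8.82 kg) = 31.73 kg.
31.73 kg > 25 kg (express courier limit, Category TX) — over the limit.

No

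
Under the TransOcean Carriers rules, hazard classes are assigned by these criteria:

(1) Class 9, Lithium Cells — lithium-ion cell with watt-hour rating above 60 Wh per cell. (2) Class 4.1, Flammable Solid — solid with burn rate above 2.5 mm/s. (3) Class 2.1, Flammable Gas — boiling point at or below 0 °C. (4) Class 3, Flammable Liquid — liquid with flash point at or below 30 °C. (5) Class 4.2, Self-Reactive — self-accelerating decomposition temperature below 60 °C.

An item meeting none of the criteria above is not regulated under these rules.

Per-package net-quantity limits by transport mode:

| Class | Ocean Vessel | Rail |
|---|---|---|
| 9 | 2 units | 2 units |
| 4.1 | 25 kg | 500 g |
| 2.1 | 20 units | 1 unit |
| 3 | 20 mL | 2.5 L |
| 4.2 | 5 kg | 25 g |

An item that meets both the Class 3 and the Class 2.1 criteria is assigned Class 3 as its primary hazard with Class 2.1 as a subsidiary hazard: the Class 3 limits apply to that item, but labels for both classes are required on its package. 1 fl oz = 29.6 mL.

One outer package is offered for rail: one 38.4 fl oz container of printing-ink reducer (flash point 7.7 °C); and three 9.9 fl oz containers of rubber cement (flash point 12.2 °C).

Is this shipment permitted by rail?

Yes

The printing-ink reducer has flash point 7.7 °C, which is ≤ 30 °C, so it is Class 3 (Flammable Liquid).
With flash point 12.2 °C (≤ 30 °C), the rubber cement falls in Class 3.
Class 3 net quantity: (one 38.4 fl oz container = 1136.64 mL) + (three 9.9 fl oz containers = 879.12 mL) = 2015.76 mL.
2015.76 mL is within the rail limit of 2.5 L for Class 3.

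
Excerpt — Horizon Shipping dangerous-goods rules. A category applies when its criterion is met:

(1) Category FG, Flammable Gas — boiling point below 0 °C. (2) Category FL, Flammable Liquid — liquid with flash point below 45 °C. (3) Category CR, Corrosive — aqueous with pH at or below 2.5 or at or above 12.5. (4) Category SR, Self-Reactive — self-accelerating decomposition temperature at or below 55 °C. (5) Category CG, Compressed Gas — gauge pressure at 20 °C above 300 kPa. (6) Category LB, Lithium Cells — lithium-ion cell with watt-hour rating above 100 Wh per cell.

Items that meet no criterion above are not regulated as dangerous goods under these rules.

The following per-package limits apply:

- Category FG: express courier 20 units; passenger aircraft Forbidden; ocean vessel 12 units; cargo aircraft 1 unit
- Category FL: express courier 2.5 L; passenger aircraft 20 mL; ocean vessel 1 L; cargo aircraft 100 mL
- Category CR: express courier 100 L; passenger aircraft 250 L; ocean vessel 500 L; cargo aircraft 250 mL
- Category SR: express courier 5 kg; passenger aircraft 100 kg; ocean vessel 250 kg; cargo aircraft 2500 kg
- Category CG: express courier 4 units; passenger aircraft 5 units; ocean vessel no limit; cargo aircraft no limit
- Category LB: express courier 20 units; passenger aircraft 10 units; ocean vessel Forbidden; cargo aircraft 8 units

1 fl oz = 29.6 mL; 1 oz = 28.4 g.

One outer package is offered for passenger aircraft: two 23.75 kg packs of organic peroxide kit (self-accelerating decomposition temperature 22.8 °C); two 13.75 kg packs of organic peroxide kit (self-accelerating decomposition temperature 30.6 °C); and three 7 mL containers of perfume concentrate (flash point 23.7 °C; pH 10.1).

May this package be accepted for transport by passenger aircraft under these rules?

No

The organic peroxide kit has self-accelerating decomposition temperature 22.8 °C, which is ≤ 55 °C, so it is Category SR (Self-Reactive).
The organic peroxide kit has self-accelerating decomposition temperature 30.6 °C, which is ≤ 55 °C, so it is Category SR (Self-Reactive).
The perfume concentrate has flash point 23.7 °C, which is < 45 °C, so it is Category FL (Flammable Liquid).
Total Category SR: (two 23.75 kg packs = 47.5 kg) + (two 13.75 kg packs = 27.5 kg) = 75 kg.
75 kg ≤ 100 kg (passenger aircraft limit, Category SR) — within limit.
Category FL quantity: three 7 mL containers = 21 mL.
21 mL exceeds the passenger aircraft limit of 20 mL for Category FL.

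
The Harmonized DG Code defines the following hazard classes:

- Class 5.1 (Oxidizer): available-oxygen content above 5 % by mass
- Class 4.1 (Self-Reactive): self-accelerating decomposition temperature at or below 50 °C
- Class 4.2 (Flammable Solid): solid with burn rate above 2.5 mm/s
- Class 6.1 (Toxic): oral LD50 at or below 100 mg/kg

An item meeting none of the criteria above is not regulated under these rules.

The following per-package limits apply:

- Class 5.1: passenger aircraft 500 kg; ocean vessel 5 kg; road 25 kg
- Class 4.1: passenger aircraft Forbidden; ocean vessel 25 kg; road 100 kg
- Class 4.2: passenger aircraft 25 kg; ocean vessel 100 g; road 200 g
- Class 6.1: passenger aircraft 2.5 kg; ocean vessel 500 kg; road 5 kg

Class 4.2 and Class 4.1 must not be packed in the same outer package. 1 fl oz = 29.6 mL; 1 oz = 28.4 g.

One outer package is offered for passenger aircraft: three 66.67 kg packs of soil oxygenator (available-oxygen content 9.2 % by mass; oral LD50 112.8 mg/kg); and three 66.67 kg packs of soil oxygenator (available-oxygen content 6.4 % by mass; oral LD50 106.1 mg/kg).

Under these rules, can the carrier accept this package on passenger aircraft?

With available-oxygen content 9.2 % by mass (> 5 % by mass), the soil oxygenator falls in Class 5.1.
Available-oxygen content 6.4 % by mass meets the Class 5.1 criterion (Oxidizer), so the soil oxygenator is Class 5.1.
Total Class 5.1: (three 66.67 kg packs = 200.01 kg) + (three 66.67 kg packs = 200.01 kg) = 400.02 kg.
400.02 kg ≤ 500 kg (passenger aircraft limit, Class 5.1) — within limit.

Yes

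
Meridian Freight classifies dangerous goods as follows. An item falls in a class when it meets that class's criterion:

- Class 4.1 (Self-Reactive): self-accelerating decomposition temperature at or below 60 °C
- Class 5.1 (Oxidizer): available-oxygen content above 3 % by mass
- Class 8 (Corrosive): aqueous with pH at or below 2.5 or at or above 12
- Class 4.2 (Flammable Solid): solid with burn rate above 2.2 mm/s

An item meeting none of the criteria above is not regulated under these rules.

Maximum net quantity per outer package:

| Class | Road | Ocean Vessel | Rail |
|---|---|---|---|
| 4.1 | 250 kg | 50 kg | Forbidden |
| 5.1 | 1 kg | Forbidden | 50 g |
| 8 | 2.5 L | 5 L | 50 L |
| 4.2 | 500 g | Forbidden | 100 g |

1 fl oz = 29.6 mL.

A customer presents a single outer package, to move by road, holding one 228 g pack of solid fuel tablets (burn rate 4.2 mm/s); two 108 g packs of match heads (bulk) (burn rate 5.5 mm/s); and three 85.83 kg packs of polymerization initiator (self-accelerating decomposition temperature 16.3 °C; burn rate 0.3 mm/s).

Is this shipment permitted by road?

The solid fuel tablets have burn rate 4.2 mm/s, which is > 2.2 mm/s, so they are Class 4.2 (Flammable Solid).
The match heads (bulk) have burn rate 5.5 mm/s, which is > 2.2 mm/s, so they are Class 4.2 (Flammable Solid).
Self-accelerating decomposition temperature 16.3 °C meets the Class 4.1 criterion (Self-Reactive), so the polymerization initiator is Class 4.1.
Total Class 4.2: 228 g + (two 108 g packs = 216 g) = 444 g.
That is within the Class 4.2 road limit of 500 g.
Class 4.1 quantity: three 85.83 kg packs = 257.49 kg.
That exceeds the Class 4.1 road limit of 250 kg.

No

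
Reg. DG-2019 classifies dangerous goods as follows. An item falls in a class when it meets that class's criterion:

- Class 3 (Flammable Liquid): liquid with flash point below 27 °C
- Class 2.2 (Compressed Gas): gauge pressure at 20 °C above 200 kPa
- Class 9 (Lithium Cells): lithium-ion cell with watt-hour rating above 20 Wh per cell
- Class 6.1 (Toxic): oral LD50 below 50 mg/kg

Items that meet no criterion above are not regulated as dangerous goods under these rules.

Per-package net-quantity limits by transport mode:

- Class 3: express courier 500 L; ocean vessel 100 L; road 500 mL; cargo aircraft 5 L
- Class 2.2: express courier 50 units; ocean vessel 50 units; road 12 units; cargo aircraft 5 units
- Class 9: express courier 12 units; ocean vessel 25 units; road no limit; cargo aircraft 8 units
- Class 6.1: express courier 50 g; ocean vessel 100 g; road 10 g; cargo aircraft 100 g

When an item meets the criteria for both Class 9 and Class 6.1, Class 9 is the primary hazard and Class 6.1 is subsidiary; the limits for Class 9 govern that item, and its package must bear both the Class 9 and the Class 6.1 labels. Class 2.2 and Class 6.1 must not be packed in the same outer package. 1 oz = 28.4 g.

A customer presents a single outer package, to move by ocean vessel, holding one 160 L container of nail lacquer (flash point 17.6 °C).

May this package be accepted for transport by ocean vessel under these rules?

No

The nail lacquer has flash point 17.6 °C, which is < 27 °C, so it is Class 3 (Flammable Liquid).
Class 3 quantity: 160 L.
160 L > 100 L (ocean vessel limit, Class 3) — over the limit.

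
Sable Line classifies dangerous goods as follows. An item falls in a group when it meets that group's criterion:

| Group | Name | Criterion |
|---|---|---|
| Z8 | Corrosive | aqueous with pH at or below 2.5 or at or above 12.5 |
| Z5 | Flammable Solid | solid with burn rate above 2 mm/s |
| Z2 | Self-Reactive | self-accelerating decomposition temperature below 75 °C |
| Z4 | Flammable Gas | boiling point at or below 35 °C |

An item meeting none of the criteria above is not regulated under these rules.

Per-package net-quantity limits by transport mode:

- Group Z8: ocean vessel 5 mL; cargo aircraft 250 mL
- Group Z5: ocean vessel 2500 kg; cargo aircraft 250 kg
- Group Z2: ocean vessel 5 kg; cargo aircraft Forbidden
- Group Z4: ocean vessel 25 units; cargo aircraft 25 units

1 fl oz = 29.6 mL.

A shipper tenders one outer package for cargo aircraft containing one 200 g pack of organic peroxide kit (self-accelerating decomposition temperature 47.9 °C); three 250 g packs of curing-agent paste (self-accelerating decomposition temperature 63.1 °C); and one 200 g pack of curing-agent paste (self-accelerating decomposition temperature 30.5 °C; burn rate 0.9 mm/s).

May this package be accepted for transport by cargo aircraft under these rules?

No

The organic peroxide kit has self-accelerating decomposition temperature 47.9 °C, which is < 75 °C, so it is Group Z2 (Self-Reactive).
The curing-agent paste has self-accelerating decomposition temperature 63.1 °C, which is < 75 °C, so it is Group Z2 (Self-Reactive).
With self-accelerating decomposition temperature 30.5 °C (< 75 °C), the curing-agent paste falls in Group Z2.
Total Group Z2: 200 g + (three 250 g packs = 750 g) + 200 g = 1.15 kg.
Group Z2 is Forbidden by cargo aircraft.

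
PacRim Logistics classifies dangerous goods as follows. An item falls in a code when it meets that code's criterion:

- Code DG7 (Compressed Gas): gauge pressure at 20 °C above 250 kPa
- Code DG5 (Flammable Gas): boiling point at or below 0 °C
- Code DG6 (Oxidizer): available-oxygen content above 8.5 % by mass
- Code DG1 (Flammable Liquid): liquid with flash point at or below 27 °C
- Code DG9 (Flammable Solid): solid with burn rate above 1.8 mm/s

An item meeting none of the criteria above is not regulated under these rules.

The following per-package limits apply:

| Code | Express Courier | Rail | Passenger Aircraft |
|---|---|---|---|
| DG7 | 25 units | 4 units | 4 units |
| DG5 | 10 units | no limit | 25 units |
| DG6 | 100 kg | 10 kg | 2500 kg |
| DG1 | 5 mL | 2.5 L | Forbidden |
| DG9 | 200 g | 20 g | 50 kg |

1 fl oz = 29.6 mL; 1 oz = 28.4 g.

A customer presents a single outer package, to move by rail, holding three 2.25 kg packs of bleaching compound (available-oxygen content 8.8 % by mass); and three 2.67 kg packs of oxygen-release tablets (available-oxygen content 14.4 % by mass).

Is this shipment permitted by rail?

No

The bleaching compound has available-oxygen content 8.8 % by mass, which is > 8.5 % by mass, so it is Code DG6 (Oxidizer).
The oxygen-release tablets have available-oxygen content 14.4 % by mass, which is > 8.5 % by mass, so they are Code DG6 (Oxidizer).
Code DG6 net quantity: (three 2.25 kg packs = 6.75 kg) + (three 2.67 kg packs = 8.01 kg) = 14.76 kg.
14.76 kg > 10 kg (rail limit, Code DG6) — over the limit.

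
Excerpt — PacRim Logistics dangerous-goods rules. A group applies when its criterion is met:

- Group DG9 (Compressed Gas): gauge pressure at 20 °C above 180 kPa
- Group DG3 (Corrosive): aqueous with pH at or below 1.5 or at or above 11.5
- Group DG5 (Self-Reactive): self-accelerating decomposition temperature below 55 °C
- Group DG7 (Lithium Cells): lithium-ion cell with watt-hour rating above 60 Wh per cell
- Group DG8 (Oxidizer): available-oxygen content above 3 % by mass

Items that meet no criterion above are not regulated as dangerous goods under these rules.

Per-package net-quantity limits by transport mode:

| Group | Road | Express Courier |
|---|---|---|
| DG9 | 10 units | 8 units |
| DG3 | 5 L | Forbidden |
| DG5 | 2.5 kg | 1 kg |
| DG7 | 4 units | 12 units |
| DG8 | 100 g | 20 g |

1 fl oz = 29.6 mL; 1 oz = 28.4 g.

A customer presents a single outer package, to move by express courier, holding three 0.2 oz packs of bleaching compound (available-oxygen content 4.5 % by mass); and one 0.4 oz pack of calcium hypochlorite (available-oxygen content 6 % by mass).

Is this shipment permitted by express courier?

No

Available-oxygen content 4.5 % by mass meets the Group DG8 criterion (Oxidizer), so the bleaching compound is Group DG8.
Calcium hypochlorite: available-oxygen content 6 % by mass > 3 % by mass → Group DG8 (Oxidizer).
Total Group DG8: (three 0.2 oz packs = 17.04 g) + (one 0.4 oz pack = 11.36 g) = 28.4 g.
28.4 g > 20 g (express courier limit, Group DG8) — over the limit.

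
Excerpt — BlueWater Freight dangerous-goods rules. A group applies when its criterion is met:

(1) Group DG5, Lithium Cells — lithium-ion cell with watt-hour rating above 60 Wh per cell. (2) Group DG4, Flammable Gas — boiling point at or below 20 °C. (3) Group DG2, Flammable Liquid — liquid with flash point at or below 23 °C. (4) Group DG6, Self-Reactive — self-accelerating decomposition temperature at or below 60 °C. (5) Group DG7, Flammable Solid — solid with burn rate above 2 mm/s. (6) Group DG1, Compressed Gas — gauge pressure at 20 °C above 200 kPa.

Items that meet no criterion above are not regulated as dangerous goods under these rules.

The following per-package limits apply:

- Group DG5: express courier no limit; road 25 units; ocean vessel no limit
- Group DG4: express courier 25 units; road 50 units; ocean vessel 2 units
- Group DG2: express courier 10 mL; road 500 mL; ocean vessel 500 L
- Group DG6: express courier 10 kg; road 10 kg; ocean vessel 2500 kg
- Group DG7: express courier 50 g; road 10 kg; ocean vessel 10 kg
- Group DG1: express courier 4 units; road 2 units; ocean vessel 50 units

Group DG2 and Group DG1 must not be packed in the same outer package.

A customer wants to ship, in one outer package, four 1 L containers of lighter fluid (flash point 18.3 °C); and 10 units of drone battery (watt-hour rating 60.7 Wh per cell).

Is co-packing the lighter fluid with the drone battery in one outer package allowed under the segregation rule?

The lighter fluid has flash point 18.3 °C, which is ≤ 23 °C, so it is Group DG2 (Flammable Liquid).
Watt-hour rating 60.7 Wh per cell meets the Group DG5 criterion (Lithium Cells), so the drone battery is Group DG5.
No segregation rule bars Group DG2 with Group DG5.

Yes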